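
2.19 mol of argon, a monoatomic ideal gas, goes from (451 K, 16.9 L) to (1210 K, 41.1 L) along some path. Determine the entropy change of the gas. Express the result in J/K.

ΔS = 43.1 J/K

Entropy is a state function: ΔS = nC_V ln(T₂/T₁) + nR ln(V₂/V₁), with C_V = 3R/2 = 12.47 J mol⁻¹ K⁻¹ for a monoatomic ideal gas.
ΔS = 2.19 × [12.47 × ln(1210/451) + 8.314 × ln(41.1/16.9)] = 43.1 J/K.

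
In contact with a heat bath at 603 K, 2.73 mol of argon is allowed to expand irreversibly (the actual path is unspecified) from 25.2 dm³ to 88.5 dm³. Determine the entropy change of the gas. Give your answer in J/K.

Entropy is a state function, so ΔS_gas depends only on the end states.
For an isothermal ideal gas ΔS_gas = nR ln(V₂/V₁) = 2.73 × 8.314 × ln(88.5/25.2) = 28.5 J/K.

ΔS_gas = 28.5 J/K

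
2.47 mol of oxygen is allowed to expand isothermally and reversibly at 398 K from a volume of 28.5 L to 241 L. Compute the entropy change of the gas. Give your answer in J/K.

For an isothermal ideal gas ΔS_gas = nR ln(V₂/V₁) = 2.47 × 8.314 × ln(241/28.5) = 43.8 J/K.

ΔS_gas = 43.8 J/K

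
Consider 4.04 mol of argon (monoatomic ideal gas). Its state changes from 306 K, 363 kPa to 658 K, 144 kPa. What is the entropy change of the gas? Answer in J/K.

ΔS = nC_p ln(T₂/T₁) − nR ln(P₂/P₁), with C_p = 5R/2 = 20.79 J mol⁻¹ K⁻¹ for a monoatomic ideal gas.
ΔS = 4.04 × [20.79 × ln(658/306) − 8.314 × ln(144/363)] = 95.3 J/K.

ΔS = 95.3 J/K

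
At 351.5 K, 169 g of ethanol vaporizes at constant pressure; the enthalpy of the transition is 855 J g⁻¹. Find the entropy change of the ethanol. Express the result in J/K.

ΔS = 411 J/K

Heat absorbed by the substance: Q = mL = 169 × 855 = 144495 J.
At constant T, ΔS = Q_rev/T = 144495 / 351.5 = 411 J/K.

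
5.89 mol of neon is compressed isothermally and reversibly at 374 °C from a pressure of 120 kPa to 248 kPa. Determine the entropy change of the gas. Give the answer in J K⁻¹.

For an isothermal ideal gas ΔS_gas = nR ln(P₁/P₂) = 5.89 × 8.314 × ln(120/248) = -35.5 J/K.

ΔS_gas = -35.5 J/K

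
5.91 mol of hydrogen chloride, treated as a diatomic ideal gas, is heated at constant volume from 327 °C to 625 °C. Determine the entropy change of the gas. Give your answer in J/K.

In kelvin: T₁ = 600.15 K, T₂ = 898.15 K. At constant volume, ΔS = nC_V ln(T₂/T₁) with C_V = 5R/2 = 20.79 J mol⁻¹ K⁻¹.
ΔS = 5.91 × 20.79 × ln(898.15/600.15) = 49.5 J/K.

ΔS = 49.5 J/K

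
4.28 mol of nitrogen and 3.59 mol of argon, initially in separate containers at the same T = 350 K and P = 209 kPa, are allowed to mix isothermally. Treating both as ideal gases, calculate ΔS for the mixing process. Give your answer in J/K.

ΔS_mix = 45.1 J/K

Mole fractions: x_A = 4.28/7.87 = 0.544, x_B = 0.456.
ΔS_mix = −R(n_A ln x_A + n_B ln x_B) = −8.314 × (4.28 ln 0.544 + 3.59 ln 0.456) = 45.1 J/K.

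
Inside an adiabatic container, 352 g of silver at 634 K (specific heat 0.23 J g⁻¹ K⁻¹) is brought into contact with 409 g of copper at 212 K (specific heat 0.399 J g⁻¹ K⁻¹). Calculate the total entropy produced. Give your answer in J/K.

Energy balance: T_f = (m₁c₁T₁ + m₂c₂T₂)/(m₁c₁ + m₂c₂) = 351.93 K.
ΔS₁ = m₁c₁ ln(T_f/T₁) = 80.96 × ln(351.93/634) = -47.65 J/K.
ΔS₂ = m₂c₂ ln(T_f/T₂) = 163.191 × ln(351.93/212) = 82.71 J/K.
ΔS_total = -47.65 + 82.71 = 35.1 J/K.

ΔS_total = 35.1 J/K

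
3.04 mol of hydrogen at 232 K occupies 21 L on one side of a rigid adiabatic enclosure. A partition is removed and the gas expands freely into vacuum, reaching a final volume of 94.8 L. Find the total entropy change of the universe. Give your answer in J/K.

ΔS_universe = 38.1 J/K

For an ideal gas in free expansion Q = 0 and W = 0, so T is unchanged.
Entropy is a state function; using a reversible isothermal path, ΔS_gas = nR ln(V₂/V₁) = 3.04 × 8.314 × ln(94.8/21) = 38.1 J/K.
The insulated surroundings exchange no heat, so ΔS_surr = 0 and ΔS_universe = ΔS_gas.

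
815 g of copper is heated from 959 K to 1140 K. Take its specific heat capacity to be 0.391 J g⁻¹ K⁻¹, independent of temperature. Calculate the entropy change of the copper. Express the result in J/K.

ΔS = 55.1 J/K

ΔS = ∫dQ_rev/T = m c ln(T₂/T₁) = 815 × 0.391 × ln(1140/959) = 55.1 J/K.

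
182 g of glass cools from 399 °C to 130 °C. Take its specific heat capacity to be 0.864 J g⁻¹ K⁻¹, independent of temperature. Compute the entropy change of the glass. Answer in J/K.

In kelvin: T₁ = 672.15 K, T₂ = 403.15 K. ΔS = ∫dQ_rev/T = m c ln(T₂/T₁) = 182 × 0.864 × ln(403.15/672.15) = -80.4 J/K.

ΔS = -80.4 J/K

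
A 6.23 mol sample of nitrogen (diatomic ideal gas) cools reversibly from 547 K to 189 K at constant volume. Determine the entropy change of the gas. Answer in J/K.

ΔS = -138 J/K

At constant volume, ΔS = nC_V ln(T₂/T₁) with C_V = 5R/2 = 20.79 J mol⁻¹ K⁻¹.
ΔS = 6.23 × 20.79 × ln(189/547) = -138 J/K.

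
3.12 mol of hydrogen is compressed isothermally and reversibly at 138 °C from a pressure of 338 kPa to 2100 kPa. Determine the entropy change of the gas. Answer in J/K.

For an isothermal ideal gas ΔS_gas = nR ln(P₁/P₂) = 3.12 × 8.314 × ln(338/2100) = -47.4 J/K.

ΔS_gas = -47.4 J/K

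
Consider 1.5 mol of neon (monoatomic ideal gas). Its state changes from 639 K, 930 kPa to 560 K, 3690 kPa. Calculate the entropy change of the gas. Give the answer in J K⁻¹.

ΔS = nC_p ln(T₂/T₁) − nR ln(P₂/P₁), with C_p = 5R/2 = 20.79 J mol⁻¹ K⁻¹ for a monoatomic ideal gas.
ΔS = 1.5 × [20.79 × ln(560/639) − 8.314 × ln(3690/930)] = -21.3 J/K.

ΔS = -21.3 J/K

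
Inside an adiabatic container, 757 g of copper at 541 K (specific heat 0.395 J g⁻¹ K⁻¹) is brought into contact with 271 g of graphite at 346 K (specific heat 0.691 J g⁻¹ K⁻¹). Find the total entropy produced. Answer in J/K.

ΔS_total = 11 J/K

Energy balance: T_f = (m₁c₁T₁ + m₂c₂T₂)/(m₁c₁ + m₂c₂) = 465.91 K.
ΔS₁ = m₁c₁ ln(T_f/T₁) = 299.015 × ln(465.91/541) = -44.68 J/K.
ΔS₂ = m₂c₂ ln(T_f/T₂) = 187.261 × ln(465.91/346) = 55.72 J/K.
ΔS_total = -44.68 + 55.72 = 11 J/K.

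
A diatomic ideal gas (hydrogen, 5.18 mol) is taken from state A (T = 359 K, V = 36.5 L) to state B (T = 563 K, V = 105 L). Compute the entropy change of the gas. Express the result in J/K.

Entropy is a state function: ΔS = nC_V ln(T₂/T₁) + nR ln(V₂/V₁), with C_V = 5R/2 = 20.79 J mol⁻¹ K⁻¹ for a diatomic ideal gas.
ΔS = 5.18 × [20.79 × ln(563/359) + 8.314 × ln(105/36.5)] = 94 J/K.

ΔS = 94 J/K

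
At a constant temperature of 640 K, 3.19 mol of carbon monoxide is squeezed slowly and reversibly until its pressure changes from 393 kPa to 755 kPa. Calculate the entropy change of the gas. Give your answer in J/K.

ΔS_gas = -17.3 J/K

For an isothermal ideal gas ΔS_gas = nR ln(P₁/P₂) = 3.19 × 8.314 × ln(393/755) = -17.3 J/K.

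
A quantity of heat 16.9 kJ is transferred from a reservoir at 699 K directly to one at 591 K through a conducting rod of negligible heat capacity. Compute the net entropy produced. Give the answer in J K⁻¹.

ΔS_hot = −Q/T_H = −16900/699 = -24.18 J/K and ΔS_cold = +Q/T_C = 16900/591 = 28.6 J/K.
ΔS_total = -24.18 + 28.6 = 4.42 J/K, positive as the second law requires.

ΔS_total = 4.42 J/K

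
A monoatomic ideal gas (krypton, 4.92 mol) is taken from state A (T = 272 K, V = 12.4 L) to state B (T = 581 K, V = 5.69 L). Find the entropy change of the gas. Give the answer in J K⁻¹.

ΔS = 14.7 J/K

Entropy is a state function: ΔS = nC_V ln(T₂/T₁) + nR ln(V₂/V₁), with C_V = 3R/2 = 12.47 J mol⁻¹ K⁻¹ for a monoatomic ideal gas.
ΔS = 4.92 × [12.47 × ln(581/272) + 8.314 × ln(5.69/12.4)] = 14.7 J/K.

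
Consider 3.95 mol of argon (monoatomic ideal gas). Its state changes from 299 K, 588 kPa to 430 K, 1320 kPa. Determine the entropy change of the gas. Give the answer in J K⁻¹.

ΔS = 3.27 J/K

ΔS = nC_p ln(T₂/T₁) − nR ln(P₂/P₁), with C_p = 5R/2 = 20.79 J mol⁻¹ K⁻¹ for a monoatomic ideal gas.
ΔS = 3.95 × [20.79 × ln(430/299) − 8.314 × ln(1320/588)] = 3.27 J/K.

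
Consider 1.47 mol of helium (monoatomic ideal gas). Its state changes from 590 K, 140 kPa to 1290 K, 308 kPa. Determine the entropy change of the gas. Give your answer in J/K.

ΔS = nC_p ln(T₂/T₁) − nR ln(P₂/P₁), with C_p = 5R/2 = 20.79 J mol⁻¹ K⁻¹ for a monoatomic ideal gas.
ΔS = 1.47 × [20.79 × ln(1290/590) − 8.314 × ln(308/140)] = 14.3 J/K.

ΔS = 14.3 J/K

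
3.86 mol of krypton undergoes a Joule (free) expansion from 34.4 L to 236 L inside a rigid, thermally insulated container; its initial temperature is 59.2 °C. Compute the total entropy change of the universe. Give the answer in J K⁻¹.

For an ideal gas in free expansion Q = 0 and W = 0, so T is unchanged.
Entropy is a state function; using a reversible isothermal path, ΔS_gas = nR ln(V₂/V₁) = 3.86 × 8.314 × ln(236/34.4) = 61.8 J/K.
The insulated surroundings exchange no heat, so ΔS_surr = 0 and ΔS_universe = ΔS_gas.

ΔS_universe = 61.8 J/K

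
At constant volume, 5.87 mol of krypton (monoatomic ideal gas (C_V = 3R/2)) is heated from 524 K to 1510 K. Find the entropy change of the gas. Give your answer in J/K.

At constant volume, ΔS = nC_V ln(T₂/T₁) with C_V = 3R/2 = 12.47 J mol⁻¹ K⁻¹.
ΔS = 5.87 × 12.47 × ln(1510/524) = 77.5 J/K.

ΔS = 77.5 J/K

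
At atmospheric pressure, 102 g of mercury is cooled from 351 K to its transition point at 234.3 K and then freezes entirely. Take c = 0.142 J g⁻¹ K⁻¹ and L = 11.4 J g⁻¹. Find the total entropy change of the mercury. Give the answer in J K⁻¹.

Cooling step: ΔS₁ = m c ln(T_tr/T_i) = 102 × 0.142 × ln(234.3/351) = -5.854 J/K.
Phase change: ΔS₂ = −mL/T_tr = −102 × 11.4 / 234.3 = -4.963 J/K.
ΔS_total = (-5.854) + (-4.963) = -10.8 J/K.

ΔS = -10.8 J/K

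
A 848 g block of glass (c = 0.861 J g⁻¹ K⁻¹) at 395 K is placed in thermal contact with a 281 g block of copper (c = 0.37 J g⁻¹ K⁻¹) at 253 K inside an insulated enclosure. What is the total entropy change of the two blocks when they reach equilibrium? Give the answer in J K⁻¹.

ΔS_total = 8.08 J/K

Energy balance: T_f = (m₁c₁T₁ + m₂c₂T₂)/(m₁c₁ + m₂c₂) = 377.3 K.
ΔS₁ = m₁c₁ ln(T_f/T₁) = 730.128 × ln(377.3/395) = -33.47 J/K.
ΔS₂ = m₂c₂ ln(T_f/T₂) = 103.97 × ln(377.3/253) = 41.55 J/K.
ΔS_total = -33.47 + 41.55 = 8.08 J/K.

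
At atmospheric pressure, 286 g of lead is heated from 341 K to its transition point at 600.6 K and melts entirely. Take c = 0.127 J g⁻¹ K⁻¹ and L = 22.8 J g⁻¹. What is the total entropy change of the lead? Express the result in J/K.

Warming step: ΔS₁ = m c ln(T_tr/T_i) = 286 × 0.127 × ln(600.6/341) = 20.56 J/K.
Phase change: ΔS₂ = +mL/T_tr = 286 × 22.8 / 600.6 = 10.86 J/K.
ΔS_total = (20.56) + (10.86) = 31.4 J/K.

ΔS = 31.4 J/K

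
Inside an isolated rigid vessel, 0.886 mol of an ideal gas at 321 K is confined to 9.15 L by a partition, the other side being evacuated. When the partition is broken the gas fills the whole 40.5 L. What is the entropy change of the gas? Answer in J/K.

For an ideal gas in free expansion Q = 0 and W = 0, so T is unchanged.
Entropy is a state function; using a reversible isothermal path, ΔS_gas = nR ln(V₂/V₁) = 0.886 × 8.314 × ln(40.5/9.15) = 11 J/K.

ΔS_gas = 11 J/K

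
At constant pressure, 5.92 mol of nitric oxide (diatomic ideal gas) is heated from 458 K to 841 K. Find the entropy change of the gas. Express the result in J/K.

ΔS = 105 J/K

At constant pressure, ΔS = nC_p ln(T₂/T₁) with C_p = 7R/2 = 29.1 J mol⁻¹ K⁻¹.
ΔS = 5.92 × 29.1 × ln(841/458) = 105 J/K.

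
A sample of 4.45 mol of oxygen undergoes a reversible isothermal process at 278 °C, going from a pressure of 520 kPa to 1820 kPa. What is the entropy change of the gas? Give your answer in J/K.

ΔS_gas = -46.3 J/K

For an isothermal ideal gas ΔS_gas = nR ln(P₁/P₂) = 4.45 × 8.314 × ln(520/1820) = -46.3 J/K.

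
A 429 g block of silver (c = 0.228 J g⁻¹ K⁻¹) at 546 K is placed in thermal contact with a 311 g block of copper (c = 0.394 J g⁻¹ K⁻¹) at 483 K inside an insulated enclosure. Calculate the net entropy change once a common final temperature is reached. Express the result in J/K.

Energy balance: T_f = (m₁c₁T₁ + m₂c₂T₂)/(m₁c₁ + m₂c₂) = 510.97 K.
ΔS₁ = m₁c₁ ln(T_f/T₁) = 97.812 × ln(510.97/546) = -6.487 J/K.
ΔS₂ = m₂c₂ ln(T_f/T₂) = 122.534 × ln(510.97/483) = 6.897 J/K.
ΔS_total = -6.487 + 6.897 = 0.41 J/K.

ΔS_total = 0.41 J/K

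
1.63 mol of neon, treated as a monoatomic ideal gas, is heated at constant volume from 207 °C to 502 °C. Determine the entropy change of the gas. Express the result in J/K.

In kelvin: T₁ = 480.15 K, T₂ = 775.15 K. At constant volume, ΔS = nC_V ln(T₂/T₁) with C_V = 3R/2 = 12.47 J mol⁻¹ K⁻¹.
ΔS = 1.63 × 12.47 × ln(775.15/480.15) = 9.74 J/K.

ΔS = 9.74 J/K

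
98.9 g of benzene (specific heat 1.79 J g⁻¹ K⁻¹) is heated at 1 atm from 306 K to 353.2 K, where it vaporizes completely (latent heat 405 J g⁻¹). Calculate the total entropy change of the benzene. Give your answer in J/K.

ΔS = 139 J/K

Warming step: ΔS₁ = m c ln(T_tr/T_i) = 98.9 × 1.79 × ln(353.2/306) = 25.39 J/K.
Phase change: ΔS₂ = +mL/T_tr = 98.9 × 405 / 353.2 = 113.4 J/K.
ΔS_total = (25.39) + (113.4) = 139 J/K.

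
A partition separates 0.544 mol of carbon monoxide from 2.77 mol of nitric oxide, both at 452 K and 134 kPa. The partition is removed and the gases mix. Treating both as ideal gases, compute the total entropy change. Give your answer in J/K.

Mole fractions: x_A = 0.544/3.31 = 0.164, x_B = 0.836.
ΔS_mix = −R(n_A ln x_A + n_B ln x_B) = −8.314 × (0.544 ln 0.164 + 2.77 ln 0.836) = 12.3 J/K.

ΔS_mix = 12.3 J/K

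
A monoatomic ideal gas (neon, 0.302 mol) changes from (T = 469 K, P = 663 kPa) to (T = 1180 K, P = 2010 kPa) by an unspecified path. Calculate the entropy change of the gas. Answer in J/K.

ΔS = 3.01 J/K

ΔS = nC_p ln(T₂/T₁) − nR ln(P₂/P₁), with C_p = 5R/2 = 20.79 J mol⁻¹ K⁻¹ for a monoatomic ideal gas.
ΔS = 0.302 × [20.79 × ln(1180/469) − 8.314 × ln(2010/663)] = 3.01 J/K.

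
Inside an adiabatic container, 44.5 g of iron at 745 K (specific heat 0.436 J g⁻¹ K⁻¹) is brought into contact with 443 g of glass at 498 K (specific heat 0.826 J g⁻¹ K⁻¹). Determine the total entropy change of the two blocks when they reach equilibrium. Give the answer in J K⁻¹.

ΔS_total = 1.69 J/K

Energy balance: T_f = (m₁c₁T₁ + m₂c₂T₂)/(m₁c₁ + m₂c₂) = 510.44 K.
ΔS₁ = m₁c₁ ln(T_f/T₁) = 19.402 × ln(510.44/745) = -7.336 J/K.
ΔS₂ = m₂c₂ ln(T_f/T₂) = 365.918 × ln(510.44/498) = 9.026 J/K.
ΔS_total = -7.336 + 9.026 = 1.69 J/K.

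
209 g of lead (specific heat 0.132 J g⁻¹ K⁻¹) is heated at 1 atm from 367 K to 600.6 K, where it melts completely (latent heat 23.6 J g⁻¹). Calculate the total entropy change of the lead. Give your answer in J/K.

ΔS = 21.8 J/K

Warming step: ΔS₁ = m c ln(T_tr/T_i) = 209 × 0.132 × ln(600.6/367) = 13.59 J/K.
Phase change: ΔS₂ = +mL/T_tr = 209 × 23.6 / 600.6 = 8.212 J/K.
ΔS_total = (13.59) + (8.212) = 21.8 J/K.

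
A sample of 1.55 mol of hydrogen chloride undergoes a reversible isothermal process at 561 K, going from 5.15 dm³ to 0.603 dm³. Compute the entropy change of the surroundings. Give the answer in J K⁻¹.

ΔS_surr = 27.6 J/K

For an isothermal ideal gas ΔS_gas = nR ln(V₂/V₁) = 1.55 × 8.314 × ln(0.603/5.15) = -27.6 J/K.
The process is reversible, so ΔS_surr = −ΔS_gas = 27.6 J/K and ΔS_universe = 0.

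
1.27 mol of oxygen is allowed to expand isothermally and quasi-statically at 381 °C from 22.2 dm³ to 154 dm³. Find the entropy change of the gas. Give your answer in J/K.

For an isothermal ideal gas ΔS_gas = nR ln(V₂/V₁) = 1.27 × 8.314 × ln(154/22.2) = 20.5 J/K.

ΔS_gas = 20.5 J/K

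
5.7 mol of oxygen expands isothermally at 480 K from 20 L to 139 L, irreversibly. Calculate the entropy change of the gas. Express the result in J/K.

Entropy is a state function, so ΔS_gas depends only on the end states.
For an isothermal ideal gas ΔS_gas = nR ln(V₂/V₁) = 5.7 × 8.314 × ln(139/20) = 91.9 J/K.

ΔS_gas = 91.9 J/K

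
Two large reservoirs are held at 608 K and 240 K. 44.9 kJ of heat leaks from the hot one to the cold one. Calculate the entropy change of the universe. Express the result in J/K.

ΔS_hot = −Q/T_H = −44900/608 = -73.85 J/K and ΔS_cold = +Q/T_C = 44900/240 = 187.1 J/K.
ΔS_total = -73.85 + 187.1 = 113 J/K, positive as the second law requires.

ΔS_total = 113 J/K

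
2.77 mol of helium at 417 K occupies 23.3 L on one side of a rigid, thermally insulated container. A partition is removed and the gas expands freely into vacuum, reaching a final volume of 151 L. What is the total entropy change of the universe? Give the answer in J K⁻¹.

No heat is exchanged and no work is done, so the ideal-gas temperature stays constant.
Entropy is a state function; using a reversible isothermal path, ΔS_gas = nR ln(V₂/V₁) = 2.77 × 8.314 × ln(151/23.3) = 43 J/K.
The insulated surroundings exchange no heat, so ΔS_surr = 0 and ΔS_universe = ΔS_gas.

ΔS_universe = 43 J/K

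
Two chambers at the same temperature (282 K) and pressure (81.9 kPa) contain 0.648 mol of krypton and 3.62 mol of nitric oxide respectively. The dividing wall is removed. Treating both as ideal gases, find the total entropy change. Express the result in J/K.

Mole fractions: x_A = 0.648/4.27 = 0.152, x_B = 0.848.
ΔS_mix = −R(n_A ln x_A + n_B ln x_B) = −8.314 × (0.648 ln 0.152 + 3.62 ln 0.848) = 15.1 J/K.

ΔS_mix = 15.1 J/K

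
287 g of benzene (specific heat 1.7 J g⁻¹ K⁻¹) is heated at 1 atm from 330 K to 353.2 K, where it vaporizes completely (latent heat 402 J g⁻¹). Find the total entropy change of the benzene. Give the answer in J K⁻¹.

ΔS = 360 J/K

Warming step: ΔS₁ = m c ln(T_tr/T_i) = 287 × 1.7 × ln(353.2/330) = 33.15 J/K.
Phase change: ΔS₂ = +mL/T_tr = 287 × 402 / 353.2 = 326.7 J/K.
ΔS_total = (33.15) + (326.7) = 360 J/K.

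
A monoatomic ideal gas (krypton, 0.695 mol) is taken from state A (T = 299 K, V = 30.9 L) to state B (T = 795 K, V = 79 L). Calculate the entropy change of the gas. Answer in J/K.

ΔS = 13.9 J/K

Entropy is a state function: ΔS = nC_V ln(T₂/T₁) + nR ln(V₂/V₁), with C_V = 3R/2 = 12.47 J mol⁻¹ K⁻¹ for a monoatomic ideal gas.
ΔS = 0.695 × [12.47 × ln(795/299) + 8.314 × ln(79/30.9)] = 13.9 J/K.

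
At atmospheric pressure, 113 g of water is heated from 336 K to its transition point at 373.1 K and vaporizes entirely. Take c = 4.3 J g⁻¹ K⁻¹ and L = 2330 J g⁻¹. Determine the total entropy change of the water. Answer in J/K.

Warming step: ΔS₁ = m c ln(T_tr/T_i) = 113 × 4.3 × ln(373.1/336) = 50.89 J/K.
Phase change: ΔS₂ = +mL/T_tr = 113 × 2330 / 373.1 = 705.7 J/K.
ΔS_total = (50.89) + (705.7) = 757 J/K.

ΔS = 757 J/K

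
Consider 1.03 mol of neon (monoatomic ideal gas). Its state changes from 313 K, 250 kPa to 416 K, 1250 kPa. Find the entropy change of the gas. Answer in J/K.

ΔS = nC_p ln(T₂/T₁) − nR ln(P₂/P₁), with C_p = 5R/2 = 20.79 J mol⁻¹ K⁻¹ for a monoatomic ideal gas.
ΔS = 1.03 × [20.79 × ln(416/313) − 8.314 × ln(1250/250)] = -7.69 J/K.

ΔS = -7.69 J/K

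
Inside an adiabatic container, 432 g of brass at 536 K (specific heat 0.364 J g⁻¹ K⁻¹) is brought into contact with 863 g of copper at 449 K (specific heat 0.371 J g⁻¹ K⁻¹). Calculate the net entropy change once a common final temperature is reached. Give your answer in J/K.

Energy balance: T_f = (m₁c₁T₁ + m₂c₂T₂)/(m₁c₁ + m₂c₂) = 477.66 K.
ΔS₁ = m₁c₁ ln(T_f/T₁) = 157.248 × ln(477.66/536) = -18.12 J/K.
ΔS₂ = m₂c₂ ln(T_f/T₂) = 320.173 × ln(477.66/449) = 19.81 J/K.
ΔS_total = -18.12 + 19.81 = 1.69 J/K.

ΔS_total = 1.69 J/K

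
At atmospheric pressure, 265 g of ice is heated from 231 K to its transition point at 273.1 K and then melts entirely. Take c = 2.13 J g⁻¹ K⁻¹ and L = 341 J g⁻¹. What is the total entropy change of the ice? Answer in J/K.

Warming step: ΔS₁ = m c ln(T_tr/T_i) = 265 × 2.13 × ln(273.1/231) = 94.5 J/K.
Phase change: ΔS₂ = +mL/T_tr = 265 × 341 / 273.1 = 330.9 J/K.
ΔS_total = (94.5) + (330.9) = 425 J/K.

ΔS = 425 J/K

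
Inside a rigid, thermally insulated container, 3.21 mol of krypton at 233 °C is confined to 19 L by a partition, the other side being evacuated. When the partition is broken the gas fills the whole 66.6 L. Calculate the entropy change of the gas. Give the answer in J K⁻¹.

ΔS_gas = 33.5 J/K

No heat is exchanged and no work is done, so the ideal-gas temperature stays constant.
Entropy is a state function; using a reversible isothermal path, ΔS_gas = nR ln(V₂/V₁) = 3.21 × 8.314 × ln(66.6/19) = 33.5 J/K.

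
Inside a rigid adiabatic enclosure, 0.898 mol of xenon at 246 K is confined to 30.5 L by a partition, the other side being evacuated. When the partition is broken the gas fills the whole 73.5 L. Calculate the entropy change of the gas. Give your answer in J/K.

No heat is exchanged and no work is done, so the ideal-gas temperature stays constant.
Entropy is a state function; using a reversible isothermal path, ΔS_gas = nR ln(V₂/V₁) = 0.898 × 8.314 × ln(73.5/30.5) = 6.57 J/K.

ΔS_gas = 6.57 J/K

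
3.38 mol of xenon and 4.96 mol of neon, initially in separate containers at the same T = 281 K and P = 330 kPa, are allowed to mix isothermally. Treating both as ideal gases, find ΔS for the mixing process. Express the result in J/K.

ΔS_mix = 46.8 J/K

Mole fractions: x_A = 3.38/8.34 = 0.405, x_B = 0.595.
ΔS_mix = −R(n_A ln x_A + n_B ln x_B) = −8.314 × (3.38 ln 0.405 + 4.96 ln 0.595) = 46.8 J/K.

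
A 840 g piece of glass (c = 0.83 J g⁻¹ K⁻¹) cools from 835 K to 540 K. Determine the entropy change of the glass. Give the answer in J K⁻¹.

ΔS = ∫dQ_rev/T = m c ln(T₂/T₁) = 840 × 0.83 × ln(540/835) = -304 J/K.

ΔS = -304 J/K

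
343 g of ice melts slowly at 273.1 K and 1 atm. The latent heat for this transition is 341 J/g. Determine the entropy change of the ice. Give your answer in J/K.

ΔS = 428 J/K

Heat absorbed by the substance: Q = mL = 343 × 341 = 116963 J.
At constant T, ΔS = Q_rev/T = 116963 / 273.1 = 428 J/K.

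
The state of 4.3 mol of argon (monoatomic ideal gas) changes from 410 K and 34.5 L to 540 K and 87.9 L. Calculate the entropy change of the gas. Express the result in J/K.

ΔS = 48.2 J/K

Entropy is a state function: ΔS = nC_V ln(T₂/T₁) + nR ln(V₂/V₁), with C_V = 3R/2 = 12.47 J mol⁻¹ K⁻¹ for a monoatomic ideal gas.
ΔS = 4.3 × [12.47 × ln(540/410) + 8.314 × ln(87.9/34.5)] = 48.2 J/K.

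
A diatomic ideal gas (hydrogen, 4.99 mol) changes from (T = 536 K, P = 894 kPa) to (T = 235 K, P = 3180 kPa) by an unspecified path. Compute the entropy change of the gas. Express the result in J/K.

ΔS = nC_p ln(T₂/T₁) − nR ln(P₂/P₁), with C_p = 7R/2 = 29.1 J mol⁻¹ K⁻¹ for a diatomic ideal gas.
ΔS = 4.99 × [29.1 × ln(235/536) − 8.314 × ln(3180/894)] = -172 J/K.

ΔS = -172 J/K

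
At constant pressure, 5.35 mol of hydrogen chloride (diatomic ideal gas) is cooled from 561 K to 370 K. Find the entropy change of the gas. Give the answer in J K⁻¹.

At constant pressure, ΔS = nC_p ln(T₂/T₁) with C_p = 7R/2 = 29.1 J mol⁻¹ K⁻¹.
ΔS = 5.35 × 29.1 × ln(370/561) = -64.8 J/K.

ΔS = -64.8 J/K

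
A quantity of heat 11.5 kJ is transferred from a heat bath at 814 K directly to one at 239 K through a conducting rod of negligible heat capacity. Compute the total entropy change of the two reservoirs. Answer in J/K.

ΔS_hot = −Q/T_H = −11500/814 = -14.13 J/K and ΔS_cold = +Q/T_C = 11500/239 = 48.12 J/K.
ΔS_total = -14.13 + 48.12 = 34 J/K, positive as the second law requires.

ΔS_total = 34 J/K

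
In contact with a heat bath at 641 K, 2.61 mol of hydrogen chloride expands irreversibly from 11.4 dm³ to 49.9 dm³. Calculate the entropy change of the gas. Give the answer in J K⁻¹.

Entropy is a state function, so ΔS_gas depends only on the end states.
For an isothermal ideal gas ΔS_gas = nR ln(V₂/V₁) = 2.61 × 8.314 × ln(49.9/11.4) = 32 J/K.

ΔS_gas = 32 J/K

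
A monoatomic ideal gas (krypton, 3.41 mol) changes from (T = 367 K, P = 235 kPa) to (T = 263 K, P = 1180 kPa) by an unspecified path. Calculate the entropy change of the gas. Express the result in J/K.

ΔS = -69.4 J/K

ΔS = nC_p ln(T₂/T₁) − nR ln(P₂/P₁), with C_p = 5R/2 = 20.79 J mol⁻¹ K⁻¹ for a monoatomic ideal gas.
ΔS = 3.41 × [20.79 × ln(263/367) − 8.314 × ln(1180/235)] = -69.4 J/K.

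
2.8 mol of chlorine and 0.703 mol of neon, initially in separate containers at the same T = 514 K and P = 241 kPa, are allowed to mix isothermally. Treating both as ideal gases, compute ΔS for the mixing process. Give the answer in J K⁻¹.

Mole fractions: x_A = 2.8/3.5 = 0.799, x_B = 0.201.
ΔS_mix = −R(n_A ln x_A + n_B ln x_B) = −8.314 × (2.8 ln 0.799 + 0.703 ln 0.201) = 14.6 J/K.

ΔS_mix = 14.6 J/K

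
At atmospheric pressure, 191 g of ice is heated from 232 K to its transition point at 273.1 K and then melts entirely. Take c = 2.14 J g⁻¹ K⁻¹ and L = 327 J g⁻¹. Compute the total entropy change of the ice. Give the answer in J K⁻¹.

Warming step: ΔS₁ = m c ln(T_tr/T_i) = 191 × 2.14 × ln(273.1/232) = 66.67 J/K.
Phase change: ΔS₂ = +mL/T_tr = 191 × 327 / 273.1 = 228.7 J/K.
ΔS_total = (66.67) + (228.7) = 295 J/K.

ΔS = 295 J/K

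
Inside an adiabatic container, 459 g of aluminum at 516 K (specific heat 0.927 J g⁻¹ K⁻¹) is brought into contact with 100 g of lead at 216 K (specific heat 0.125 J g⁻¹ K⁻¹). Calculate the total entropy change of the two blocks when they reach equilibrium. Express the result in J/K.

ΔS_total = 3.56 J/K

Energy balance: T_f = (m₁c₁T₁ + m₂c₂T₂)/(m₁c₁ + m₂c₂) = 507.44 K.
ΔS₁ = m₁c₁ ln(T_f/T₁) = 425.493 × ln(507.44/516) = -7.119 J/K.
ΔS₂ = m₂c₂ ln(T_f/T₂) = 12.5 × ln(507.44/216) = 10.68 J/K.
ΔS_total = -7.119 + 10.68 = 3.56 J/K.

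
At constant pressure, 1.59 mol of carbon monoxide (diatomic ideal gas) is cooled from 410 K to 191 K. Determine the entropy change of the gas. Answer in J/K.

ΔS = -35.3 J/K

At constant pressure, ΔS = nC_p ln(T₂/T₁) with C_p = 7R/2 = 29.1 J mol⁻¹ K⁻¹.
ΔS = 1.59 × 29.1 × ln(191/410) = -35.3 J/K.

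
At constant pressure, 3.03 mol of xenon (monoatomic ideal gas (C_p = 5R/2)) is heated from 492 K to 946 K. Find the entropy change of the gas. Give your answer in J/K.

ΔS = 41.2 J/K

At constant pressure, ΔS = nC_p ln(T₂/T₁) with C_p = 5R/2 = 20.79 J mol⁻¹ K⁻¹.
ΔS = 3.03 × 20.79 × ln(946/492) = 41.2 J/K.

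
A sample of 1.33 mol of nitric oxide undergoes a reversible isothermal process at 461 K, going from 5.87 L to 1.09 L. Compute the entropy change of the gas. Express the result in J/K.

ΔS_gas = -18.6 J/K

For an isothermal ideal gas ΔS_gas = nR ln(V₂/V₁) = 1.33 × 8.314 × ln(1.09/5.87) = -18.6 J/K.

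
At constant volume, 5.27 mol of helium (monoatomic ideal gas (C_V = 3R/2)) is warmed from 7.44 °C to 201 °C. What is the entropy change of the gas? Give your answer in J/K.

ΔS = 34.5 J/K

In kelvin: T₁ = 280.59 K, T₂ = 474.15 K. At constant volume, ΔS = nC_V ln(T₂/T₁) with C_V = 3R/2 = 12.47 J mol⁻¹ K⁻¹.
ΔS = 5.27 × 12.47 × ln(474.15/280.59) = 34.5 J/K.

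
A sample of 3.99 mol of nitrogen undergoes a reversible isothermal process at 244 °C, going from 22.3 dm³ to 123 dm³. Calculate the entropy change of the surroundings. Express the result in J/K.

ΔS_surr = -56.6 J/K

For an isothermal ideal gas ΔS_gas = nR ln(V₂/V₁) = 3.99 × 8.314 × ln(123/22.3) = 56.6 J/K.
The process is reversible, so ΔS_surr = −ΔS_gas = -56.6 J/K and ΔS_universe = 0.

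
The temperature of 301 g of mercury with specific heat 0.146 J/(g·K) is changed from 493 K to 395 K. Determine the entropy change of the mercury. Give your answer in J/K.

ΔS = -9.74 J/K

ΔS = ∫dQ_rev/T = m c ln(T₂/T₁) = 301 × 0.146 × ln(395/493) = -9.74 J/K.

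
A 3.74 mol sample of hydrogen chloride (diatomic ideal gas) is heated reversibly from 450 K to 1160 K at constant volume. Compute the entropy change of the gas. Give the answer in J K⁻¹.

ΔS = 73.6 J/K

At constant volume, ΔS = nC_V ln(T₂/T₁) with C_V = 5R/2 = 20.79 J mol⁻¹ K⁻¹.
ΔS = 3.74 × 20.79 × ln(1160/450) = 73.6 J/K.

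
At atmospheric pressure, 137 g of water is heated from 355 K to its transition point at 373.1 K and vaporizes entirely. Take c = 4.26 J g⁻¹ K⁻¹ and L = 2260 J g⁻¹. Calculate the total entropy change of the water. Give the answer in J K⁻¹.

Warming step: ΔS₁ = m c ln(T_tr/T_i) = 137 × 4.26 × ln(373.1/355) = 29.02 J/K.
Phase change: ΔS₂ = +mL/T_tr = 137 × 2260 / 373.1 = 829.9 J/K.
ΔS_total = (29.02) + (829.9) = 859 J/K.

ΔS = 859 J/K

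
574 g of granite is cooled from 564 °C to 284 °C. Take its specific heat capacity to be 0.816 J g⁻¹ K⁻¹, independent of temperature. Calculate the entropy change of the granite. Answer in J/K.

In kelvin: T₁ = 837.15 K, T₂ = 557.15 K. ΔS = ∫dQ_rev/T = m c ln(T₂/T₁) = 574 × 0.816 × ln(557.15/837.15) = -191 J/K.

ΔS = -191 J/K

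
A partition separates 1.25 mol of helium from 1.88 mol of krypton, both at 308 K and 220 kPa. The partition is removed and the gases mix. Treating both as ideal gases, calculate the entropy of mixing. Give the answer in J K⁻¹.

ΔS_mix = 17.5 J/K

Mole fractions: x_A = 1.25/3.13 = 0.399, x_B = 0.601.
ΔS_mix = −R(n_A ln x_A + n_B ln x_B) = −8.314 × (1.25 ln 0.399 + 1.88 ln 0.601) = 17.5 J/K.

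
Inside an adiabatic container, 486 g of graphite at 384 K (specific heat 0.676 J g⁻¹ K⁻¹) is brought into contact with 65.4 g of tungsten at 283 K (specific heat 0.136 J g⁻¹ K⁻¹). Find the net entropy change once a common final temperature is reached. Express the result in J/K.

Energy balance: T_f = (m₁c₁T₁ + m₂c₂T₂)/(m₁c₁ + m₂c₂) = 381.34 K.
ΔS₁ = m₁c₁ ln(T_f/T₁) = 328.536 × ln(381.34/384) = -2.286 J/K.
ΔS₂ = m₂c₂ ln(T_f/T₂) = 8.8944 × ln(381.34/283) = 2.653 J/K.
ΔS_total = -2.286 + 2.653 = 0.367 J/K.

ΔS_total = 0.367 J/K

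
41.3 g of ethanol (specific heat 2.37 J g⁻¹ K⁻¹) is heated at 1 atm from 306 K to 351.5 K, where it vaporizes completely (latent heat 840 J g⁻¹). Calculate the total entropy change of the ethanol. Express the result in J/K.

ΔS = 112 J/K

Warming step: ΔS₁ = m c ln(T_tr/T_i) = 41.3 × 2.37 × ln(351.5/306) = 13.57 J/K.
Phase change: ΔS₂ = +mL/T_tr = 41.3 × 840 / 351.5 = 98.7 J/K.
ΔS_total = (13.57) + (98.7) = 112 J/K.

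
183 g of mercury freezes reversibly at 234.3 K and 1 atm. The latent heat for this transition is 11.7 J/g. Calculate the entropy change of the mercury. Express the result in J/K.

Heat released by the substance: Q = −mL = −183 × 11.7 = −2141.1 J.
At constant T, ΔS = Q_rev/T = −2141.1 / 234.3 = -9.14 J/K.

ΔS = -9.14 J/K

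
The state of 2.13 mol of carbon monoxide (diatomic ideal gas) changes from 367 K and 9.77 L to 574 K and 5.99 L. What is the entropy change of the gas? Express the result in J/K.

Entropy is a state function: ΔS = nC_V ln(T₂/T₁) + nR ln(V₂/V₁), with C_V = 5R/2 = 20.79 J mol⁻¹ K⁻¹ for a diatomic ideal gas.
ΔS = 2.13 × [20.79 × ln(574/367) + 8.314 × ln(5.99/9.77)] = 11.1 J/K.

ΔS = 11.1 J/K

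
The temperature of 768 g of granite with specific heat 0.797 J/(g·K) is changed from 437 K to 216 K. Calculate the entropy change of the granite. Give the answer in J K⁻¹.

ΔS = ∫dQ_rev/T = m c ln(T₂/T₁) = 768 × 0.797 × ln(216/437) = -431 J/K.

ΔS = -431 J/K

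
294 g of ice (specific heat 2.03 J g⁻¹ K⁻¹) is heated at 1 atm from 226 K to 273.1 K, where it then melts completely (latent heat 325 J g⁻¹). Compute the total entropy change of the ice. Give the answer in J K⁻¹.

Warming step: ΔS₁ = m c ln(T_tr/T_i) = 294 × 2.03 × ln(273.1/226) = 113 J/K.
Phase change: ΔS₂ = +mL/T_tr = 294 × 325 / 273.1 = 349.9 J/K.
ΔS_total = (113) + (349.9) = 463 J/K.

ΔS = 463 J/K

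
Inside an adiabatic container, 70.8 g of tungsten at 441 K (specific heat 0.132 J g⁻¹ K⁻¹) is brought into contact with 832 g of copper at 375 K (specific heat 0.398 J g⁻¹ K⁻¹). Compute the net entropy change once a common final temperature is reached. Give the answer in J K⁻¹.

Energy balance: T_f = (m₁c₁T₁ + m₂c₂T₂)/(m₁c₁ + m₂c₂) = 376.81 K.
ΔS₁ = m₁c₁ ln(T_f/T₁) = 9.3456 × ln(376.81/441) = -1.47 J/K.
ΔS₂ = m₂c₂ ln(T_f/T₂) = 331.136 × ln(376.81/375) = 1.596 J/K.
ΔS_total = -1.47 + 1.596 = 0.126 J/K.

ΔS_total = 0.126 J/K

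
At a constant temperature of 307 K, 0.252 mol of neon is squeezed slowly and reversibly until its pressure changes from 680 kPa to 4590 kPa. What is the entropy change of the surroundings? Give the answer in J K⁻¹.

ΔS_surr = 4 J/K

For an isothermal ideal gas ΔS_gas = nR ln(P₁/P₂) = 0.252 × 8.314 × ln(680/4590) = -4 J/K.
The process is reversible, so ΔS_surr = −ΔS_gas = 4 J/K and ΔS_universe = 0.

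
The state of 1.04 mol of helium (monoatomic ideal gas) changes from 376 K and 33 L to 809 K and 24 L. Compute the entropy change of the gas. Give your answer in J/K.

Entropy is a state function: ΔS = nC_V ln(T₂/T₁) + nR ln(V₂/V₁), with C_V = 3R/2 = 12.47 J mol⁻¹ K⁻¹ for a monoatomic ideal gas.
ΔS = 1.04 × [12.47 × ln(809/376) + 8.314 × ln(24/33)] = 7.18 J/K.

ΔS = 7.18 J/K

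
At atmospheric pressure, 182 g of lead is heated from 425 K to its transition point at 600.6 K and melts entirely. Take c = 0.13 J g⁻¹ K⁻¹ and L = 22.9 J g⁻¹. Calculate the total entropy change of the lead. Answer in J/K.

ΔS = 15.1 J/K

Warming step: ΔS₁ = m c ln(T_tr/T_i) = 182 × 0.13 × ln(600.6/425) = 8.183 J/K.
Phase change: ΔS₂ = +mL/T_tr = 182 × 22.9 / 600.6 = 6.939 J/K.
ΔS_total = (8.183) + (6.939) = 15.1 J/K.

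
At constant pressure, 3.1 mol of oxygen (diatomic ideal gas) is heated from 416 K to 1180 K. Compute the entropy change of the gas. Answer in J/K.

At constant pressure, ΔS = nC_p ln(T₂/T₁) with C_p = 7R/2 = 29.1 J mol⁻¹ K⁻¹.
ΔS = 3.1 × 29.1 × ln(1180/416) = 94 J/K.

ΔS = 94 J/K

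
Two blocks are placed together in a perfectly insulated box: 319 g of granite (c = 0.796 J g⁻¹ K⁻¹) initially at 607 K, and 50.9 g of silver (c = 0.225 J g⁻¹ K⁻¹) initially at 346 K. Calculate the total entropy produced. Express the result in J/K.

ΔS_total = 1.47 J/K

Energy balance: T_f = (m₁c₁T₁ + m₂c₂T₂)/(m₁c₁ + m₂c₂) = 595.74 K.
ΔS₁ = m₁c₁ ln(T_f/T₁) = 253.924 × ln(595.74/607) = -4.756 J/K.
ΔS₂ = m₂c₂ ln(T_f/T₂) = 11.4525 × ln(595.74/346) = 6.223 J/K.
ΔS_total = -4.756 + 6.223 = 1.47 J/K.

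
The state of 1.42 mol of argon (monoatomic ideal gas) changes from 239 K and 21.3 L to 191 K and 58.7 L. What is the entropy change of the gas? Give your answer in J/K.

Entropy is a state function: ΔS = nC_V ln(T₂/T₁) + nR ln(V₂/V₁), with C_V = 3R/2 = 12.47 J mol⁻¹ K⁻¹ for a monoatomic ideal gas.
ΔS = 1.42 × [12.47 × ln(191/239) + 8.314 × ln(58.7/21.3)] = 8 J/K.

ΔS = 8 J/K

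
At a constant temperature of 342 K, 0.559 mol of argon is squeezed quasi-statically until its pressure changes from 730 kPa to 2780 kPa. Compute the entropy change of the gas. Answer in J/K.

For an isothermal ideal gas ΔS_gas = nR ln(P₁/P₂) = 0.559 × 8.314 × ln(730/2780) = -6.21 J/K.

ΔS_gas = -6.21 J/K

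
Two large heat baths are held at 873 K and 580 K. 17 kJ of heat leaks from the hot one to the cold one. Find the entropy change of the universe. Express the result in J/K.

ΔS_hot = −Q/T_H = −17000/873 = -19.47 J/K and ΔS_cold = +Q/T_C = 17000/580 = 29.31 J/K.
ΔS_total = -19.47 + 29.31 = 9.84 J/K, positive as the second law requires.

ΔS_total = 9.84 J/K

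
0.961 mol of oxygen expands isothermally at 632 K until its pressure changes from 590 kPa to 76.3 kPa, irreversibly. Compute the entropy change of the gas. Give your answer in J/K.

Entropy is a state function, so ΔS_gas depends only on the end states.
For an isothermal ideal gas ΔS_gas = nR ln(P₁/P₂) = 0.961 × 8.314 × ln(590/76.3) = 16.3 J/K.

ΔS_gas = 16.3 J/K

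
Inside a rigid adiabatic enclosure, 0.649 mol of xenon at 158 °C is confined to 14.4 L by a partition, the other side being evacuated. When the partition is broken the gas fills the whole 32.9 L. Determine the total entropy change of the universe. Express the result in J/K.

No heat is exchanged and no work is done, so the ideal-gas temperature stays constant.
Entropy is a state function; using a reversible isothermal path, ΔS_gas = nR ln(V₂/V₁) = 0.649 × 8.314 × ln(32.9/14.4) = 4.46 J/K.
The insulated surroundings exchange no heat, so ΔS_surr = 0 and ΔS_universe = ΔS_gas.

ΔS_universe = 4.46 J/K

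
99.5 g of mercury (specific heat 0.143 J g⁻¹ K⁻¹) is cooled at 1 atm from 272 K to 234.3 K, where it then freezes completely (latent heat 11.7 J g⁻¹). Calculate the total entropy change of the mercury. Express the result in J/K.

ΔS = -7.09 J/K

Cooling step: ΔS₁ = m c ln(T_tr/T_i) = 99.5 × 0.143 × ln(234.3/272) = -2.123 J/K.
Phase change: ΔS₂ = −mL/T_tr = −99.5 × 11.7 / 234.3 = -4.969 J/K.
ΔS_total = (-2.123) + (-4.969) = -7.09 J/K.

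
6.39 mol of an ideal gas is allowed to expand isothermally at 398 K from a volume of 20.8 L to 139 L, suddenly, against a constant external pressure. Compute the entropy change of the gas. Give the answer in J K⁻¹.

Entropy is a state function, so ΔS_gas depends only on the end states.
For an isothermal ideal gas ΔS_gas = nR ln(V₂/V₁) = 6.39 × 8.314 × ln(139/20.8) = 101 J/K.

ΔS_gas = 101 J/K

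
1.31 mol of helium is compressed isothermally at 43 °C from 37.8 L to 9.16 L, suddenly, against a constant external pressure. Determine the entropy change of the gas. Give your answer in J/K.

Entropy is a state function, so ΔS_gas depends only on the end states.
For an isothermal ideal gas ΔS_gas = nR ln(V₂/V₁) = 1.31 × 8.314 × ln(9.16/37.8) = -15.4 J/K.

ΔS_gas = -15.4 J/K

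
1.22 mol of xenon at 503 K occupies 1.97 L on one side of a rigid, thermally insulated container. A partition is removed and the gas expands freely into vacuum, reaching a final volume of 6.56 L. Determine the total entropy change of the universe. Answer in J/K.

No heat is exchanged and no work is done, so the ideal-gas temperature stays constant.
Entropy is a state function; using a reversible isothermal path, ΔS_gas = nR ln(V₂/V₁) = 1.22 × 8.314 × ln(6.56/1.97) = 12.2 J/K.
The insulated surroundings exchange no heat, so ΔS_surr = 0 and ΔS_universe = ΔS_gas.

ΔS_universe = 12.2 J/K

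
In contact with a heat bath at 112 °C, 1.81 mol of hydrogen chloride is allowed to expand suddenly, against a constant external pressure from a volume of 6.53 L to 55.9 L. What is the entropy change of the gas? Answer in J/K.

Entropy is a state function, so ΔS_gas depends only on the end states.
For an isothermal ideal gas ΔS_gas = nR ln(V₂/V₁) = 1.81 × 8.314 × ln(55.9/6.53) = 32.3 J/K.

ΔS_gas = 32.3 J/K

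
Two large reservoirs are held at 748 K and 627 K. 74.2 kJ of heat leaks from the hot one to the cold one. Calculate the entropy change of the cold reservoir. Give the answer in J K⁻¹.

The cold reservoir gains heat Q, so ΔS_cold = +Q/T_C = 74200/627 = 118 J/K.

ΔS_cold = 118 J/K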